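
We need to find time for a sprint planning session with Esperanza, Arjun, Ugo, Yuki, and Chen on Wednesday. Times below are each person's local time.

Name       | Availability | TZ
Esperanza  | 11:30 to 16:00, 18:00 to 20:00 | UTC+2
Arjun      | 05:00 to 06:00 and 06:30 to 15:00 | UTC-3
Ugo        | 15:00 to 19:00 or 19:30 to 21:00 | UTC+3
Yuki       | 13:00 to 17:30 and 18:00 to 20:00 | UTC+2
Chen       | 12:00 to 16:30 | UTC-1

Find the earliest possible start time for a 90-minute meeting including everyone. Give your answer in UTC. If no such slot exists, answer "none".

none

Esperanza in UTC: 09:30-14:00, 16:00-18:00 (subtract 2h to convert from UTC+2).
Arjun in UTC: 08:00-09:00, 09:30-18:00 (add 3h to convert from UTC-3).
Ugo in UTC: 12:00-16:00, 16:30-18:00 (subtract 3h to convert from UTC+3).
Yuki in UTC: 11:00-15:30, 16:00-18:00 (subtract 2h to convert from UTC+2).
Chen in UTC: 13:00-17:30 (add 1h to convert from UTC-1).
Esperanza ∩ Arjun: 09:30-14:00, 16:00-18:00.
Esperanza ∩ Arjun ∩ Ugo: 12:00-14:00, 16:30-18:00.
Esperanza ∩ Arjun ∩ Ugo ∩ Yuki: 12:00-14:00, 16:30-18:00.
Esperanza ∩ Arjun ∩ Ugo ∩ Yuki ∩ Chen: 13:00-14:00, 16:30-17:30.
So the common availability across everyone is 13:00-14:00, 16:30-17:30.
No common window is at least 90 minutes long.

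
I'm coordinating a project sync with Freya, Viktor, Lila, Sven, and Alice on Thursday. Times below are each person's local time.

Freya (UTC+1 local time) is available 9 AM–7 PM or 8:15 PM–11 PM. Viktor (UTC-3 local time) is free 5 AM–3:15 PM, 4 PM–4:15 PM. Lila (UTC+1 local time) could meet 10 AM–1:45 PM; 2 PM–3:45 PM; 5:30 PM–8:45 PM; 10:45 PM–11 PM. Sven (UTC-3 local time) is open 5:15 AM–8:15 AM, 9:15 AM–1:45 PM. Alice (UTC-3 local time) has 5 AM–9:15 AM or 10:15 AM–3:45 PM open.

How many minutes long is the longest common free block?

Freya in UTC: 08:00-18:00, 19:15-22:00 (subtract 1h to convert from UTC+1).
Viktor in UTC: 08:00-18:15, 19:00-19:15 (add 3h to convert from UTC-3).
Lila in UTC: 09:00-12:45, 13:00-14:45, 16:30-19:45, 21:45-22:00 (subtract 1h to convert from UTC+1).
Sven in UTC: 08:15-11:15, 12:15-16:45 (add 3h to convert from UTC-3).
Alice in UTC: 08:00-12:15, 13:15-18:45 (add 3h to convert from UTC-3).
Freya ∩ Viktor: 08:00-18:00.
Freya ∩ Viktor ∩ Lila: 09:00-12:45, 13:00-14:45, 16:30-18:00.
Freya ∩ Viktor ∩ Lila ∩ Sven: 09:00-11:15, 12:15-12:45, 13:00-14:45, 16:30-16:45.
Freya ∩ Viktor ∩ Lila ∩ Sven ∩ Alice: 09:00-11:15, 13:15-14:45, 16:30-16:45.
So the common availability across everyone is 09:00-11:15, 13:15-14:45, 16:30-16:45.
The longest is 09:00-11:15 at 135 minutes.

135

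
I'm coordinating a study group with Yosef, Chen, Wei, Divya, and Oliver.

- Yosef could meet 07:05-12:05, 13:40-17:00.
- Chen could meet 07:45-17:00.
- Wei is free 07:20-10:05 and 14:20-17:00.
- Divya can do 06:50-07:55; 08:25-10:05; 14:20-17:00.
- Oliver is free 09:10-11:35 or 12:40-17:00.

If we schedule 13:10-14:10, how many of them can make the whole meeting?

2

Chen and Oliver can make the full 13:10-14:10 slot — that's 2.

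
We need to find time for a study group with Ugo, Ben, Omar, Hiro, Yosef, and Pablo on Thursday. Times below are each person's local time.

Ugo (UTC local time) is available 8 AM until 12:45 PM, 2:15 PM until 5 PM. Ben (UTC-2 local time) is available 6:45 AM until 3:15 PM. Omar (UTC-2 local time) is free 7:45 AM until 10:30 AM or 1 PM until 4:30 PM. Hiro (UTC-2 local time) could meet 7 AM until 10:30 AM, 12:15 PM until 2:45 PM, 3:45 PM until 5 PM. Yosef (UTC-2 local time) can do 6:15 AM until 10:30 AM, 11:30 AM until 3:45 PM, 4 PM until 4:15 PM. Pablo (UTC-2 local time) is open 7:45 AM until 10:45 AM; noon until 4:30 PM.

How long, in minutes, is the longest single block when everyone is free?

Ugo in UTC: 08:00-12:45, 14:15-17:00.
Ben in UTC: 08:45-17:15 (add 2h to convert from UTC-2).
Omar in UTC: 09:45-12:30, 15:00-18:30 (add 2h to convert from UTC-2).
Hiro in UTC: 09:00-12:30, 14:15-16:45, 17:45-19:00 (add 2h to convert from UTC-2).
Yosef in UTC: 08:15-12:30, 13:30-17:45, 18:00-18:15 (add 2h to convert from UTC-2).
Pablo in UTC: 09:45-12:45, 14:00-18:30 (add 2h to convert from UTC-2).
Ugo ∩ Ben: 08:45-12:45, 14:15-17:00.
Ugo ∩ Ben ∩ Omar: 09:45-12:30, 15:00-17:00.
Ugo ∩ Ben ∩ Omar ∩ Hiro: 09:45-12:30, 15:00-16:45.
Ugo ∩ Ben ∩ Omar ∩ Hiro ∩ Yosef: 09:45-12:30, 15:00-16:45.
Ugo ∩ Ben ∩ Omar ∩ Hiro ∩ Yosef ∩ Pablo: 09:45-12:30, 15:00-16:45.
Those are the intersection windows.
The longest is 09:45-12:30 at 165 minutes.

165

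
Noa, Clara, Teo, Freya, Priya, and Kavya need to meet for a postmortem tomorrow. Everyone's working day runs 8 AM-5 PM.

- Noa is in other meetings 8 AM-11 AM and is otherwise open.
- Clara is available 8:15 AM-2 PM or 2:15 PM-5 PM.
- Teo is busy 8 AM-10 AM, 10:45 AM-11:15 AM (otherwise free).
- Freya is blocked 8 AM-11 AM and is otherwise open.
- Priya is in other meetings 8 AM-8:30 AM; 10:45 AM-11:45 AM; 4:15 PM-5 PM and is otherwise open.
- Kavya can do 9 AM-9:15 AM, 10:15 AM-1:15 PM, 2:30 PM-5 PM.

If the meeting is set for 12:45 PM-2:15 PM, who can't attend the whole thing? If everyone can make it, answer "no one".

Noa free: 11:00-17:00 (invert busy blocks within the working day).
Clara free: 08:15-14:00, 14:15-17:00.
Teo free: 10:00-10:45, 11:15-17:00 (invert busy blocks within the working day).
Freya free: 11:00-17:00 (invert busy blocks within the working day).
Priya free: 08:30-10:45, 11:45-16:15 (invert busy blocks within the working day).
Kavya free: 09:00-09:15, 10:15-13:15, 14:30-17:00.
Noa: free for 12:45-14:15. Clara: not fully free for 12:45-14:15. Teo: free for 12:45-14:15. Freya: free for 12:45-14:15. Priya: free for 12:45-14:15. Kavya: not fully free for 12:45-14:15.

Clara, Kavya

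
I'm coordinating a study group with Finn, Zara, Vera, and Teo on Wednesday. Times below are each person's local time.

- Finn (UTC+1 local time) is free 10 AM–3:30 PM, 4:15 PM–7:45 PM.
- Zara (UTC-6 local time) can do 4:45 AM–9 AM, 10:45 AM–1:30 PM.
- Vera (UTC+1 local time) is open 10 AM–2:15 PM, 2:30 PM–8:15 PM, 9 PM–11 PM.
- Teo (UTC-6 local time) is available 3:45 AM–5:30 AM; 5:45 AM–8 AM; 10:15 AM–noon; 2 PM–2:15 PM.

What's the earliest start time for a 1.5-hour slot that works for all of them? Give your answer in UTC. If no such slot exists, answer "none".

11:45

Finn in UTC: 09:00-14:30, 15:15-18:45 (subtract 1h to convert from UTC+1).
Zara in UTC: 10:45-15:00, 16:45-19:30 (add 6h to convert from UTC-6).
Vera in UTC: 09:00-13:15, 13:30-19:15, 20:00-22:00 (subtract 1h to convert from UTC+1).
Teo in UTC: 09:45-11:30, 11:45-14:00, 16:15-18:00, 20:00-20:15 (add 6h to convert from UTC-6).
Finn ∩ Zara: 10:45-14:30, 16:45-18:45.
Finn ∩ Zara ∩ Vera: 10:45-13:15, 13:30-14:30, 16:45-18:45.
Finn ∩ Zara ∩ Vera ∩ Teo: 10:45-11:30, 11:45-13:15, 13:30-14:00, 16:45-18:00.
So the common availability across everyone is 10:45-11:30, 11:45-13:15, 13:30-14:00, 16:45-18:00.
The first common window of at least 90 minutes is 11:45-13:15, so the earliest start is 11:45.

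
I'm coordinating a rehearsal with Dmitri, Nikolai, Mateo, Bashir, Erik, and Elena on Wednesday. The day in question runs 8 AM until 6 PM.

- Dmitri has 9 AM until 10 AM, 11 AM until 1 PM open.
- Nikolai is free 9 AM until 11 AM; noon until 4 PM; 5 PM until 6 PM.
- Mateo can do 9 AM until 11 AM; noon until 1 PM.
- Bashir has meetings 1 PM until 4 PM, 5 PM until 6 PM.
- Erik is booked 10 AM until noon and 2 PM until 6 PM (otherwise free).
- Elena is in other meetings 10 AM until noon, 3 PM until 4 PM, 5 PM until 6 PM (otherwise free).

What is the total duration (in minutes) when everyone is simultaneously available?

120

Dmitri free: 09:00-10:00, 11:00-13:00.
Nikolai free: 09:00-11:00, 12:00-16:00, 17:00-18:00.
Mateo free: 09:00-11:00, 12:00-13:00.
Bashir free: 08:00-13:00, 16:00-17:00 (invert busy blocks within the working day).
Erik free: 08:00-10:00, 12:00-14:00 (invert busy blocks within the working day).
Elena free: 08:00-10:00, 12:00-15:00, 16:00-17:00 (invert busy blocks within the working day).
Dmitri ∩ Nikolai: 09:00-10:00, 12:00-13:00.
Dmitri ∩ Nikolai ∩ Mateo: 09:00-10:00, 12:00-13:00.
Dmitri ∩ Nikolai ∩ Mateo ∩ Bashir: 09:00-10:00, 12:00-13:00.
Dmitri ∩ Nikolai ∩ Mateo ∩ Bashir ∩ Erik: 09:00-10:00, 12:00-13:00.
Dmitri ∩ Nikolai ∩ Mateo ∩ Bashir ∩ Erik ∩ Elena: 09:00-10:00, 12:00-13:00.
Those are the intersection windows.
Summing the common windows: 60 + 60 = 120 minutes.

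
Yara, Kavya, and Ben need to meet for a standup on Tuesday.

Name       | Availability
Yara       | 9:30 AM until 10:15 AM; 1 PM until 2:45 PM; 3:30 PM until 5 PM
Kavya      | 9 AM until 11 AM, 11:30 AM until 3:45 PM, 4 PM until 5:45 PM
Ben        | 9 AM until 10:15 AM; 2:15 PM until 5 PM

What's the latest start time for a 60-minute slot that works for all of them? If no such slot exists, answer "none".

16:00

Yara ∩ Kavya: 09:30-10:15, 13:00-14:45, 15:30-15:45, 16:00-17:00.
Yara ∩ Kavya ∩ Ben: 09:30-10:15, 14:15-14:45, 15:30-15:45, 16:00-17:00.
So the common availability across everyone is 09:30-10:15, 14:15-14:45, 15:30-15:45, 16:00-17:00.
The last common window of at least 60 minutes is 16:00-17:00; a 60-minute meeting can start as late as 16:00 and still end by 17:00.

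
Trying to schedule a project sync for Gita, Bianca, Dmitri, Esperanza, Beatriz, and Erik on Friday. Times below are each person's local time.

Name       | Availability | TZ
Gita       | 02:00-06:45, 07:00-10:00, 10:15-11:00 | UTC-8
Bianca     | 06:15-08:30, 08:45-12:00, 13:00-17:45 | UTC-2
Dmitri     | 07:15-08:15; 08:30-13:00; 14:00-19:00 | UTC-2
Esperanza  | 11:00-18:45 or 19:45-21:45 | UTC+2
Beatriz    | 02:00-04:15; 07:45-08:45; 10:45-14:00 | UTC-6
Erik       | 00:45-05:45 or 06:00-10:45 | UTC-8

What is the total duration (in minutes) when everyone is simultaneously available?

Gita in UTC: 10:00-14:45, 15:00-18:00, 18:15-19:00 (add 8h to convert from UTC-8).
Bianca in UTC: 08:15-10:30, 10:45-14:00, 15:00-19:45 (add 2h to convert from UTC-2).
Dmitri in UTC: 09:15-10:15, 10:30-15:00, 16:00-21:00 (add 2h to convert from UTC-2).
Esperanza in UTC: 09:00-16:45, 17:45-19:45 (subtract 2h to convert from UTC+2).
Beatriz in UTC: 08:00-10:15, 13:45-14:45, 16:45-20:00 (add 6h to convert from UTC-6).
Erik in UTC: 08:45-13:45, 14:00-18:45 (add 8h to convert from UTC-8).
Gita ∩ Bianca: 10:00-10:30, 10:45-14:00, 15:00-18:00, 18:15-19:00.
Gita ∩ Bianca ∩ Dmitri: 10:00-10:15, 10:45-14:00, 16:00-18:00, 18:15-19:00.
Gita ∩ Bianca ∩ Dmitri ∩ Esperanza: 10:00-10:15, 10:45-14:00, 16:00-16:45, 17:45-18:00, 18:15-19:00.
Gita ∩ Bianca ∩ Dmitri ∩ Esperanza ∩ Beatriz: 10:00-10:15, 13:45-14:00, 17:45-18:00, 18:15-19:00.
Gita ∩ Bianca ∩ Dmitri ∩ Esperanza ∩ Beatriz ∩ Erik: 10:00-10:15, 17:45-18:00, 18:15-18:45.
Those are the intersection windows.
Summing the common windows: 15 + 15 + 30 = 60 minutes.

60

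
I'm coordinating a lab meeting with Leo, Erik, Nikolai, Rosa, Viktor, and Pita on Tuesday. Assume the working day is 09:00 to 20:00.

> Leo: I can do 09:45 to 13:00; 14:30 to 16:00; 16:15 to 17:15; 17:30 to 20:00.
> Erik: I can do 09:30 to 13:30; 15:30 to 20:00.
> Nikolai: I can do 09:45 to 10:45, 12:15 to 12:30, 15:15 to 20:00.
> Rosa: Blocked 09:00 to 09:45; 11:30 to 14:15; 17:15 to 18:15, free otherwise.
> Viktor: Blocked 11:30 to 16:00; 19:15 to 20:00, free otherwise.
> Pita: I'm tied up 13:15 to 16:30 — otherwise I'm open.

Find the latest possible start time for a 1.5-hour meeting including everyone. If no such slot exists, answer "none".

Leo free: 09:45-13:00, 14:30-16:00, 16:15-17:15, 17:30-20:00.
Erik free: 09:30-13:30, 15:30-20:00.
Nikolai free: 09:45-10:45, 12:15-12:30, 15:15-20:00.
Rosa free: 09:45-11:30, 14:15-17:15, 18:15-20:00 (invert busy blocks within the working day).
Viktor free: 09:00-11:30, 16:00-19:15 (invert busy blocks within the working day).
Pita free: 09:00-13:15, 16:30-20:00 (invert busy blocks within the working day).
Leo ∩ Erik: 09:45-13:00, 15:30-16:00, 16:15-17:15, 17:30-20:00.
Leo ∩ Erik ∩ Nikolai: 09:45-10:45, 12:15-12:30, 15:30-16:00, 16:15-17:15, 17:30-20:00.
Leo ∩ Erik ∩ Nikolai ∩ Rosa: 09:45-10:45, 15:30-16:00, 16:15-17:15, 18:15-20:00.
Leo ∩ Erik ∩ Nikolai ∩ Rosa ∩ Viktor: 09:45-10:45, 16:15-17:15, 18:15-19:15.
Leo ∩ Erik ∩ Nikolai ∩ Rosa ∩ Viktor ∩ Pita: 09:45-10:45, 16:30-17:15, 18:15-19:15.
No common window is at least 90 minutes long.

none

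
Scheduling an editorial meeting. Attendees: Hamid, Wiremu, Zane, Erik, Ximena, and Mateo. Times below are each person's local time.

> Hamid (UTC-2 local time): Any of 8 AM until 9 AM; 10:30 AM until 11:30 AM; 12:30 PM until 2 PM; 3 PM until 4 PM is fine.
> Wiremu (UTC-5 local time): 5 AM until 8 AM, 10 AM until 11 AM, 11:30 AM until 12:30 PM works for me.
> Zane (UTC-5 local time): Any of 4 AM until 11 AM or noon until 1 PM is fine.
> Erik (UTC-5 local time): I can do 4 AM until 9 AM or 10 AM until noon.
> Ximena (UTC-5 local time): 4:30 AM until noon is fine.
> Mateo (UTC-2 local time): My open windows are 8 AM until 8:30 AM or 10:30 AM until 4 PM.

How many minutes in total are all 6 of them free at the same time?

Hamid in UTC: 10:00-11:00, 12:30-13:30, 14:30-16:00, 17:00-18:00 (add 2h to convert from UTC-2).
Wiremu in UTC: 10:00-13:00, 15:00-16:00, 16:30-17:30 (add 5h to convert from UTC-5).
Zane in UTC: 09:00-16:00, 17:00-18:00 (add 5h to convert from UTC-5).
Erik in UTC: 09:00-14:00, 15:00-17:00 (add 5h to convert from UTC-5).
Ximena in UTC: 09:30-17:00 (add 5h to convert from UTC-5).
Mateo in UTC: 10:00-10:30, 12:30-18:00 (add 2h to convert from UTC-2).
Hamid ∩ Wiremu: 10:00-11:00, 12:30-13:00, 15:00-16:00, 17:00-17:30.
Hamid ∩ Wiremu ∩ Zane: 10:00-11:00, 12:30-13:00, 15:00-16:00, 17:00-17:30.
Hamid ∩ Wiremu ∩ Zane ∩ Erik: 10:00-11:00, 12:30-13:00, 15:00-16:00.
Hamid ∩ Wiremu ∩ Zane ∩ Erik ∩ Ximena: 10:00-11:00, 12:30-13:00, 15:00-16:00.
Hamid ∩ Wiremu ∩ Zane ∩ Erik ∩ Ximena ∩ Mateo: 10:00-10:30, 12:30-13:00, 15:00-16:00.
Those are the intersection windows.
Summing the common windows: 30 + 30 + 60 = 120 minutes.

120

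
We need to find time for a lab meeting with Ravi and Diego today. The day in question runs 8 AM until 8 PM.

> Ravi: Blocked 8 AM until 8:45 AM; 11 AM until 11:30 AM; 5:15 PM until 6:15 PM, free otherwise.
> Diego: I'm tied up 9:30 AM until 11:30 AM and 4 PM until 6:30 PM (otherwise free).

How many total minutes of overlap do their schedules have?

405

Ravi free: 08:45-11:00, 11:30-17:15, 18:15-20:00 (invert busy blocks within the working day).
Diego free: 08:00-09:30, 11:30-16:00, 18:30-20:00 (invert busy blocks within the working day).
Ravi ∩ Diego: 08:45-09:30, 11:30-16:00, 18:30-20:00.
Summing the common windows: 45 + 270 + 90 = 405 minutes.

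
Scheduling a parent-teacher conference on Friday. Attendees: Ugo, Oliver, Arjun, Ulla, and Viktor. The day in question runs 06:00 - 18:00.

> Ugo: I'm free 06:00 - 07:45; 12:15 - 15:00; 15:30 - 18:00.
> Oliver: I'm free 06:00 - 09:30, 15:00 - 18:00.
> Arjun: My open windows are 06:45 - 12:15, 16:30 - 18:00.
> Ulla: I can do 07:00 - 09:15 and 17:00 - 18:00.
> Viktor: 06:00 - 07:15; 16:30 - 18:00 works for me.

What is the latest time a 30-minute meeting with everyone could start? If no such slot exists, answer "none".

Ugo ∩ Oliver: 06:00-07:45, 15:30-18:00.
Ugo ∩ Oliver ∩ Arjun: 06:45-07:45, 16:30-18:00.
Ugo ∩ Oliver ∩ Arjun ∩ Ulla: 07:00-07:45, 17:00-18:00.
Ugo ∩ Oliver ∩ Arjun ∩ Ulla ∩ Viktor: 07:00-07:15, 17:00-18:00.
Those are the intersection windows.
The last common window of at least 30 minutes is 17:00-18:00; a 30-minute meeting can start as late as 17:30 and still end by 18:00.

17:30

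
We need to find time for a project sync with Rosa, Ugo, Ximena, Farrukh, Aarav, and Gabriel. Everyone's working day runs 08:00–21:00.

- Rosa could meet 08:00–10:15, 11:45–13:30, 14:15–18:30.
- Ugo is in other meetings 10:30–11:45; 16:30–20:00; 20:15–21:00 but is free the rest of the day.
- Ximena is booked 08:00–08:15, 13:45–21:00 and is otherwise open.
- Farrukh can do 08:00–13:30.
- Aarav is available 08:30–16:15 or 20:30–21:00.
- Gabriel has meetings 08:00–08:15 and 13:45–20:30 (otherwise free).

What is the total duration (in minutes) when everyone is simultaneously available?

Rosa free: 08:00-10:15, 11:45-13:30, 14:15-18:30.
Ugo free: 08:00-10:30, 11:45-16:30, 20:00-20:15 (invert busy blocks within the working day).
Ximena free: 08:15-13:45 (invert busy blocks within the working day).
Farrukh free: 08:00-13:30.
Aarav free: 08:30-16:15, 20:30-21:00.
Gabriel free: 08:15-13:45, 20:30-21:00 (invert busy blocks within the working day).
Rosa ∩ Ugo: 08:00-10:15, 11:45-13:30, 14:15-16:30.
Rosa ∩ Ugo ∩ Ximena: 08:15-10:15, 11:45-13:30.
Rosa ∩ Ugo ∩ Ximena ∩ Farrukh: 08:15-10:15, 11:45-13:30.
Rosa ∩ Ugo ∩ Ximena ∩ Farrukh ∩ Aarav: 08:30-10:15, 11:45-13:30.
Rosa ∩ Ugo ∩ Ximena ∩ Farrukh ∩ Aarav ∩ Gabriel: 08:30-10:15, 11:45-13:30.
So the common availability across everyone is 08:30-10:15, 11:45-13:30.
Summing the common windows: 105 + 105 = 210 minutes.

210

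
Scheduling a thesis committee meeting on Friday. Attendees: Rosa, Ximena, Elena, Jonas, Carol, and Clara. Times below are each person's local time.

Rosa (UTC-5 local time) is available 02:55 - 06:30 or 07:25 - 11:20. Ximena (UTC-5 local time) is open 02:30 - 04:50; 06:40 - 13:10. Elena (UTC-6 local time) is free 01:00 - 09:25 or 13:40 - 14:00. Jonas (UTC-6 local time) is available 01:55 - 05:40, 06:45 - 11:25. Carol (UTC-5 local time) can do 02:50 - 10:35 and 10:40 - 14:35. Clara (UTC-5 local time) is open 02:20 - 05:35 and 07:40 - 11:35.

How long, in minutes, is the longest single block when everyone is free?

160

Rosa in UTC: 07:55-11:30, 12:25-16:20 (add 5h to convert from UTC-5).
Ximena in UTC: 07:30-09:50, 11:40-18:10 (add 5h to convert from UTC-5).
Elena in UTC: 07:00-15:25, 19:40-20:00 (add 6h to convert from UTC-6).
Jonas in UTC: 07:55-11:40, 12:45-17:25 (add 6h to convert from UTC-6).
Carol in UTC: 07:50-15:35, 15:40-19:35 (add 5h to convert from UTC-5).
Clara in UTC: 07:20-10:35, 12:40-16:35 (add 5h to convert from UTC-5).
Rosa ∩ Ximena: 07:55-09:50, 12:25-16:20.
Rosa ∩ Ximena ∩ Elena: 07:55-09:50, 12:25-15:25.
Rosa ∩ Ximena ∩ Elena ∩ Jonas: 07:55-09:50, 12:45-15:25.
Rosa ∩ Ximena ∩ Elena ∩ Jonas ∩ Carol: 07:55-09:50, 12:45-15:25.
Rosa ∩ Ximena ∩ Elena ∩ Jonas ∩ Carol ∩ Clara: 07:55-09:50, 12:45-15:25.
The longest is 12:45-15:25 at 160 minutes.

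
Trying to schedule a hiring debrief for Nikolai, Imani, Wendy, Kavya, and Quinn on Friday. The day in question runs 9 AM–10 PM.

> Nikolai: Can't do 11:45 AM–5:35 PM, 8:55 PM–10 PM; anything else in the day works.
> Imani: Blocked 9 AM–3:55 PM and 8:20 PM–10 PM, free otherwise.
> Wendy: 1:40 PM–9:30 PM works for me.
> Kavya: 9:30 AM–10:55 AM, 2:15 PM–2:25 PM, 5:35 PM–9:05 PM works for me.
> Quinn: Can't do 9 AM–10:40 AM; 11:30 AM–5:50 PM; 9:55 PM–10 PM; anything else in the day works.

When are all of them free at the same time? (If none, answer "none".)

Nikolai free: 09:00-11:45, 17:35-20:55 (invert busy blocks within the working day).
Imani free: 15:55-20:20 (invert busy blocks within the working day).
Wendy free: 13:40-21:30.
Kavya free: 09:30-10:55, 14:15-14:25, 17:35-21:05.
Quinn free: 10:40-11:30, 17:50-21:55 (invert busy blocks within the working day).
Nikolai ∩ Imani: 17:35-20:20.
Nikolai ∩ Imani ∩ Wendy: 17:35-20:20.
Nikolai ∩ Imani ∩ Wendy ∩ Kavya: 17:35-20:20.
Nikolai ∩ Imani ∩ Wendy ∩ Kavya ∩ Quinn: 17:50-20:20.

17:50-20:20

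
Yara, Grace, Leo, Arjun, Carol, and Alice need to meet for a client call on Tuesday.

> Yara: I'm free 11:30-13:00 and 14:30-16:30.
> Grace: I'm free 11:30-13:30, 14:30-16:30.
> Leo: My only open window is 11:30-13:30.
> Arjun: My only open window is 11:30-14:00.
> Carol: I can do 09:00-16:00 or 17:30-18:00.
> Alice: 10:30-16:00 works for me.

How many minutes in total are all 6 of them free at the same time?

Yara ∩ Grace: 11:30-13:00, 14:30-16:30.
Yara ∩ Grace ∩ Leo: 11:30-13:00.
Yara ∩ Grace ∩ Leo ∩ Arjun: 11:30-13:00.
Yara ∩ Grace ∩ Leo ∩ Arjun ∩ Carol: 11:30-13:00.
Yara ∩ Grace ∩ Leo ∩ Arjun ∩ Carol ∩ Alice: 11:30-13:00.
Those are the intersection windows.
That's a single block of 90 minutes.

90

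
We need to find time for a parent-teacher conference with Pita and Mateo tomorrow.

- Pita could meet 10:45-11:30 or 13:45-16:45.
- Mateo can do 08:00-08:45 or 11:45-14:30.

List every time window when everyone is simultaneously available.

13:45-14:30

Pita ∩ Mateo: 13:45-14:30.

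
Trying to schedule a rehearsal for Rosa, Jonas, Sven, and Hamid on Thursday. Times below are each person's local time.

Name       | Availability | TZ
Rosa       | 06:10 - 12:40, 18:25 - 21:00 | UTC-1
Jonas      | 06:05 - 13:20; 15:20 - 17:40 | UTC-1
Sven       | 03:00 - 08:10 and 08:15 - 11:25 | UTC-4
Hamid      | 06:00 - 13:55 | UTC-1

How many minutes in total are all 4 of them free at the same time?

385

Rosa in UTC: 07:10-13:40, 19:25-22:00 (add 1h to convert from UTC-1).
Jonas in UTC: 07:05-14:20, 16:20-18:40 (add 1h to convert from UTC-1).
Sven in UTC: 07:00-12:10, 12:15-15:25 (add 4h to convert from UTC-4).
Hamid in UTC: 07:00-14:55 (add 1h to convert from UTC-1).
Rosa ∩ Jonas: 07:10-13:40.
Rosa ∩ Jonas ∩ Sven: 07:10-12:10, 12:15-13:40.
Rosa ∩ Jonas ∩ Sven ∩ Hamid: 07:10-12:10, 12:15-13:40.
So the common availability across everyone is 07:10-12:10, 12:15-13:40.
Summing the common windows: 300 + 85 = 385 minutes.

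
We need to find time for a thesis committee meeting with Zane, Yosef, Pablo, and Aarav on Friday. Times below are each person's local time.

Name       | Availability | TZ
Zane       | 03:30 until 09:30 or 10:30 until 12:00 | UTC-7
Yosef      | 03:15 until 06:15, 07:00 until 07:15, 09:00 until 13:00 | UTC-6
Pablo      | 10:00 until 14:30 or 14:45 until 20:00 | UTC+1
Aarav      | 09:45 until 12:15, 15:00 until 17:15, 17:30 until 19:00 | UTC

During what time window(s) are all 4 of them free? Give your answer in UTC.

Zane in UTC: 10:30-16:30, 17:30-19:00 (add 7h to convert from UTC-7).
Yosef in UTC: 09:15-12:15, 13:00-13:15, 15:00-19:00 (add 6h to convert from UTC-6).
Pablo in UTC: 09:00-13:30, 13:45-19:00 (subtract 1h to convert from UTC+1).
Aarav in UTC: 09:45-12:15, 15:00-17:15, 17:30-19:00.
Zane ∩ Yosef: 10:30-12:15, 13:00-13:15, 15:00-16:30, 17:30-19:00.
Zane ∩ Yosef ∩ Pablo: 10:30-12:15, 13:00-13:15, 15:00-16:30, 17:30-19:00.
Zane ∩ Yosef ∩ Pablo ∩ Aarav: 10:30-12:15, 15:00-16:30, 17:30-19:00.

10:30-12:15, 15:00-16:30, 17:30-19:00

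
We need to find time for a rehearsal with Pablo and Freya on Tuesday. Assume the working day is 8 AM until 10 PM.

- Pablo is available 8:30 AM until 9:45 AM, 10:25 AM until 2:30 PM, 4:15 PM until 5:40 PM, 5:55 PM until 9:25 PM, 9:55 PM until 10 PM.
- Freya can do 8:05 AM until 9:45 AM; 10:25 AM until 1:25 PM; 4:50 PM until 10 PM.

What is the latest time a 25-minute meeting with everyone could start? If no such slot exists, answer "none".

21:00

Pablo ∩ Freya: 08:30-09:45, 10:25-13:25, 16:50-17:40, 17:55-21:25, 21:55-22:00.
So the common availability across everyone is 08:30-09:45, 10:25-13:25, 16:50-17:40, 17:55-21:25, 21:55-22:00.
The last common window of at least 25 minutes is 17:55-21:25; a 25-minute meeting can start as late as 21:00 and still end by 21:25.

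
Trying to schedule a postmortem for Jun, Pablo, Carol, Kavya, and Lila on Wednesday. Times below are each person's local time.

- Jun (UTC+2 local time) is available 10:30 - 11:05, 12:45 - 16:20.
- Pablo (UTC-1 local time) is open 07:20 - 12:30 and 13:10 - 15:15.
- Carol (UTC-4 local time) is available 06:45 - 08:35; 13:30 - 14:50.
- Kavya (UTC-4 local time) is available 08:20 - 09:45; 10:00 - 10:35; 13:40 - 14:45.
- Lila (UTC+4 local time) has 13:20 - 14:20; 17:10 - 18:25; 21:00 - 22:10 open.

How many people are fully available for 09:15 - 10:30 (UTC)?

Jun in UTC: 08:30-09:05, 10:45-14:20 (subtract 2h to convert from UTC+2).
Pablo in UTC: 08:20-13:30, 14:10-16:15 (add 1h to convert from UTC-1).
Carol in UTC: 10:45-12:35, 17:30-18:50 (add 4h to convert from UTC-4).
Kavya in UTC: 12:20-13:45, 14:00-14:35, 17:40-18:45 (add 4h to convert from UTC-4).
Lila in UTC: 09:20-10:20, 13:10-14:25, 17:00-18:10 (subtract 4h to convert from UTC+4).
Pablo can make the full 09:15-10:30 slot — that's 1.

1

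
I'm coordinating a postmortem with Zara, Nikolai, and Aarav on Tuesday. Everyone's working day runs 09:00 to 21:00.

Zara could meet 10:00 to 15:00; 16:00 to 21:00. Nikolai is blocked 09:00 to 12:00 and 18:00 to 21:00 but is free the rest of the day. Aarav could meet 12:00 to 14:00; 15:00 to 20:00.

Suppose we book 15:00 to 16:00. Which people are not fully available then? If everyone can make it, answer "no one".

Zara free: 10:00-15:00, 16:00-21:00.
Nikolai free: 12:00-18:00 (invert busy blocks within the working day).
Aarav free: 12:00-14:00, 15:00-20:00.
Zara: not fully free for 15:00-16:00. Nikolai: free for 15:00-16:00. Aarav: free for 15:00-16:00.

Zara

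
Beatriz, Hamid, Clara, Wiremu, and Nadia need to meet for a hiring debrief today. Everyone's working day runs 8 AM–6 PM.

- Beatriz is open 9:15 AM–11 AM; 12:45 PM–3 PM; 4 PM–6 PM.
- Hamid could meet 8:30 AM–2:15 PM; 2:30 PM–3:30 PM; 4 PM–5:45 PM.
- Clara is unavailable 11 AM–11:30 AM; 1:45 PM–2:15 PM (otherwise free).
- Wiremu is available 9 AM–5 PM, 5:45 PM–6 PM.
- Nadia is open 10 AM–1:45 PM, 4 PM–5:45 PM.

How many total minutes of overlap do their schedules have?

180

Beatriz free: 09:15-11:00, 12:45-15:00, 16:00-18:00.
Hamid free: 08:30-14:15, 14:30-15:30, 16:00-17:45.
Clara free: 08:00-11:00, 11:30-13:45, 14:15-18:00 (invert busy blocks within the working day).
Wiremu free: 09:00-17:00, 17:45-18:00.
Nadia free: 10:00-13:45, 16:00-17:45.
Beatriz ∩ Hamid: 09:15-11:00, 12:45-14:15, 14:30-15:00, 16:00-17:45.
Beatriz ∩ Hamid ∩ Clara: 09:15-11:00, 12:45-13:45, 14:30-15:00, 16:00-17:45.
Beatriz ∩ Hamid ∩ Clara ∩ Wiremu: 09:15-11:00, 12:45-13:45, 14:30-15:00, 16:00-17:00.
Beatriz ∩ Hamid ∩ Clara ∩ Wiremu ∩ Nadia: 10:00-11:00, 12:45-13:45, 16:00-17:00.
Those are the intersection windows.
Summing the common windows: 60 + 60 + 60 = 180 minutes.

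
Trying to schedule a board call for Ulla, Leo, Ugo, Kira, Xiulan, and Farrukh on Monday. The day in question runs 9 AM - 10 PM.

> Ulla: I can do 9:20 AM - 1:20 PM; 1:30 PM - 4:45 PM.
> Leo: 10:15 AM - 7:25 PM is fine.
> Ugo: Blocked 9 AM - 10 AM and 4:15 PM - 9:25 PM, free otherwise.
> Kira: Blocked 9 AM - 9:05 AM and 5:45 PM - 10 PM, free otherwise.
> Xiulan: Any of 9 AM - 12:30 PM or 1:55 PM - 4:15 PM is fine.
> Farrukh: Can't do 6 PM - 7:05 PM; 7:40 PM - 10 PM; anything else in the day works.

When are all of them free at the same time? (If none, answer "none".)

10:15-12:30, 13:55-16:15

Ulla free: 09:20-13:20, 13:30-16:45.
Leo free: 10:15-19:25.
Ugo free: 10:00-16:15, 21:25-22:00 (invert busy blocks within the working day).
Kira free: 09:05-17:45 (invert busy blocks within the working day).
Xiulan free: 09:00-12:30, 13:55-16:15.
Farrukh free: 09:00-18:00, 19:05-19:40 (invert busy blocks within the working day).
Ulla ∩ Leo: 10:15-13:20, 13:30-16:45.
Ulla ∩ Leo ∩ Ugo: 10:15-13:20, 13:30-16:15.
Ulla ∩ Leo ∩ Ugo ∩ Kira: 10:15-13:20, 13:30-16:15.
Ulla ∩ Leo ∩ Ugo ∩ Kira ∩ Xiulan: 10:15-12:30, 13:55-16:15.
Ulla ∩ Leo ∩ Ugo ∩ Kira ∩ Xiulan ∩ Farrukh: 10:15-12:30, 13:55-16:15.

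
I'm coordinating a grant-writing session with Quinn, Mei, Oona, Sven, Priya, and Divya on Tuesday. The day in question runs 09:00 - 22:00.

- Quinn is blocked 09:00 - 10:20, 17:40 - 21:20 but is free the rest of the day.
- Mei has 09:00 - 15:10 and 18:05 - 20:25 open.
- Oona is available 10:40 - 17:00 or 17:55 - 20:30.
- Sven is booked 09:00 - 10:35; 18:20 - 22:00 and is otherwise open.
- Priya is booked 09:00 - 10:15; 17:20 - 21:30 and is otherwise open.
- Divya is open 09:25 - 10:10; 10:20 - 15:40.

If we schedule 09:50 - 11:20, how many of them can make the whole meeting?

1

Quinn free: 10:20-17:40, 21:20-22:00 (invert busy blocks within the working day).
Mei free: 09:00-15:10, 18:05-20:25.
Oona free: 10:40-17:00, 17:55-20:30.
Sven free: 10:35-18:20 (invert busy blocks within the working day).
Priya free: 10:15-17:20, 21:30-22:00 (invert busy blocks within the working day).
Divya free: 09:25-10:10, 10:20-15:40.
Mei can make the full 09:50-11:20 slot — that's 1.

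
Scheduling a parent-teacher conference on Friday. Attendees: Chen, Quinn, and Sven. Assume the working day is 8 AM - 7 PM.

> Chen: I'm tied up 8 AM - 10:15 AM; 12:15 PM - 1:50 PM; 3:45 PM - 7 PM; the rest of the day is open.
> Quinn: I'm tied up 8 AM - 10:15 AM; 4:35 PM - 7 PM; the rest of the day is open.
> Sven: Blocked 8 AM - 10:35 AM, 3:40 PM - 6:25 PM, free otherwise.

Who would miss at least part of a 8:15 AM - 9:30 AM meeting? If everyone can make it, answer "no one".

Chen, Quinn, Sven

Chen free: 10:15-12:15, 13:50-15:45 (invert busy blocks within the working day).
Quinn free: 10:15-16:35 (invert busy blocks within the working day).
Sven free: 10:35-15:40, 18:25-19:00 (invert busy blocks within the working day).
Chen: not fully free for 08:15-09:30. Quinn: not fully free for 08:15-09:30. Sven: not fully free for 08:15-09:30.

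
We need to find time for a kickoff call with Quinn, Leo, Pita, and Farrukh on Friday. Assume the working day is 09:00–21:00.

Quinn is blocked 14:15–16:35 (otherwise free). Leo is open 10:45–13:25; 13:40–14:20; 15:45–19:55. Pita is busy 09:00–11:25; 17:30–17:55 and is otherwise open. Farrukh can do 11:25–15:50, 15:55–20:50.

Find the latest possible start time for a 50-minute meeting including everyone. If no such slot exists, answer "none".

Quinn free: 09:00-14:15, 16:35-21:00 (invert busy blocks within the working day).
Leo free: 10:45-13:25, 13:40-14:20, 15:45-19:55.
Pita free: 11:25-17:30, 17:55-21:00 (invert busy blocks within the working day).
Farrukh free: 11:25-15:50, 15:55-20:50.
Quinn ∩ Leo: 10:45-13:25, 13:40-14:15, 16:35-19:55.
Quinn ∩ Leo ∩ Pita: 11:25-13:25, 13:40-14:15, 16:35-17:30, 17:55-19:55.
Quinn ∩ Leo ∩ Pita ∩ Farrukh: 11:25-13:25, 13:40-14:15, 16:35-17:30, 17:55-19:55.
The last common window of at least 50 minutes is 17:55-19:55; a 50-minute meeting can start as late as 19:05 and still end by 19:55.

19:05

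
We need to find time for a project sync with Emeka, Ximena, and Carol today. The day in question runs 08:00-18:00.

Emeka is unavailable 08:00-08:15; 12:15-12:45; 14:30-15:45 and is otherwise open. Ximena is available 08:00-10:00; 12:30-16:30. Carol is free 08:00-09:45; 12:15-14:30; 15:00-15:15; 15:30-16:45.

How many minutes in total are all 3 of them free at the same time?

240

Emeka free: 08:15-12:15, 12:45-14:30, 15:45-18:00 (invert busy blocks within the working day).
Ximena free: 08:00-10:00, 12:30-16:30.
Carol free: 08:00-09:45, 12:15-14:30, 15:00-15:15, 15:30-16:45.
Emeka ∩ Ximena: 08:15-10:00, 12:45-14:30, 15:45-16:30.
Emeka ∩ Ximena ∩ Carol: 08:15-09:45, 12:45-14:30, 15:45-16:30.
Summing the common windows: 90 + 105 + 45 = 240 minutes.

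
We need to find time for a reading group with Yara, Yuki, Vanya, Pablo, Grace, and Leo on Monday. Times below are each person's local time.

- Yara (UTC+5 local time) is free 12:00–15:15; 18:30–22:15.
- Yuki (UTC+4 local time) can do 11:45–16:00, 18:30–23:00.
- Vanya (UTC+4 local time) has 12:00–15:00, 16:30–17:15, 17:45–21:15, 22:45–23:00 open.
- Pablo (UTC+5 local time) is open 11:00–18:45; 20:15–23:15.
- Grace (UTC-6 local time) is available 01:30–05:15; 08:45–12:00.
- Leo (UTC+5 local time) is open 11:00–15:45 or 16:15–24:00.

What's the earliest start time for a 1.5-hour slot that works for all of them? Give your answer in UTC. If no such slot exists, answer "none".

08:00

Yara in UTC: 07:00-10:15, 13:30-17:15 (subtract 5h to convert from UTC+5).
Yuki in UTC: 07:45-12:00, 14:30-19:00 (subtract 4h to convert from UTC+4).
Vanya in UTC: 08:00-11:00, 12:30-13:15, 13:45-17:15, 18:45-19:00 (subtract 4h to convert from UTC+4).
Pablo in UTC: 06:00-13:45, 15:15-18:15 (subtract 5h to convert from UTC+5).
Grace in UTC: 07:30-11:15, 14:45-18:00 (add 6h to convert from UTC-6).
Leo in UTC: 06:00-10:45, 11:15-19:00 (subtract 5h to convert from UTC+5).
Yara ∩ Yuki: 07:45-10:15, 14:30-17:15.
Yara ∩ Yuki ∩ Vanya: 08:00-10:15, 14:30-17:15.
Yara ∩ Yuki ∩ Vanya ∩ Pablo: 08:00-10:15, 15:15-17:15.
Yara ∩ Yuki ∩ Vanya ∩ Pablo ∩ Grace: 08:00-10:15, 15:15-17:15.
Yara ∩ Yuki ∩ Vanya ∩ Pablo ∩ Grace ∩ Leo: 08:00-10:15, 15:15-17:15.
The first common window of at least 90 minutes is 08:00-10:15, so the earliest start is 08:00.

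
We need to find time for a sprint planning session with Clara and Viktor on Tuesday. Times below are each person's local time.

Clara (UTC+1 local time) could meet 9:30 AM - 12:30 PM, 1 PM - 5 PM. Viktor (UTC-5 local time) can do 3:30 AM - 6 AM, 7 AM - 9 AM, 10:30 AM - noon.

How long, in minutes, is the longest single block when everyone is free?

Clara in UTC: 08:30-11:30, 12:00-16:00 (subtract 1h to convert from UTC+1).
Viktor in UTC: 08:30-11:00, 12:00-14:00, 15:30-17:00 (add 5h to convert from UTC-5).
Clara ∩ Viktor: 08:30-11:00, 12:00-14:00, 15:30-16:00.
The longest is 08:30-11:00 at 150 minutes.

150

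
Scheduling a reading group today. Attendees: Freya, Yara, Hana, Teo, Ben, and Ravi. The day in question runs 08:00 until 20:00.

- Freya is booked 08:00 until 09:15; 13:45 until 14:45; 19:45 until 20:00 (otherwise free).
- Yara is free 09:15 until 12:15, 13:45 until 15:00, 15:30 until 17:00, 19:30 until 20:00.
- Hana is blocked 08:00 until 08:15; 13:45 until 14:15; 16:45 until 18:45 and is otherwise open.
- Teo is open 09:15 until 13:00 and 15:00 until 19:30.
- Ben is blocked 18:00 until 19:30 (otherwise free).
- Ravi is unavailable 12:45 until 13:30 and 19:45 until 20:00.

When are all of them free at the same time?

Freya free: 09:15-13:45, 14:45-19:45 (invert busy blocks within the working day).
Yara free: 09:15-12:15, 13:45-15:00, 15:30-17:00, 19:30-20:00.
Hana free: 08:15-13:45, 14:15-16:45, 18:45-20:00 (invert busy blocks within the working day).
Teo free: 09:15-13:00, 15:00-19:30.
Ben free: 08:00-18:00, 19:30-20:00 (invert busy blocks within the working day).
Ravi free: 08:00-12:45, 13:30-19:45 (invert busy blocks within the working day).
Freya ∩ Yara: 09:15-12:15, 14:45-15:00, 15:30-17:00, 19:30-19:45.
Freya ∩ Yara ∩ Hana: 09:15-12:15, 14:45-15:00, 15:30-16:45, 19:30-19:45.
Freya ∩ Yara ∩ Hana ∩ Teo: 09:15-12:15, 15:30-16:45.
Freya ∩ Yara ∩ Hana ∩ Teo ∩ Ben: 09:15-12:15, 15:30-16:45.
Freya ∩ Yara ∩ Hana ∩ Teo ∩ Ben ∩ Ravi: 09:15-12:15, 15:30-16:45.
So the common availability across everyone is 09:15-12:15, 15:30-16:45.

09:15-12:15, 15:30-16:45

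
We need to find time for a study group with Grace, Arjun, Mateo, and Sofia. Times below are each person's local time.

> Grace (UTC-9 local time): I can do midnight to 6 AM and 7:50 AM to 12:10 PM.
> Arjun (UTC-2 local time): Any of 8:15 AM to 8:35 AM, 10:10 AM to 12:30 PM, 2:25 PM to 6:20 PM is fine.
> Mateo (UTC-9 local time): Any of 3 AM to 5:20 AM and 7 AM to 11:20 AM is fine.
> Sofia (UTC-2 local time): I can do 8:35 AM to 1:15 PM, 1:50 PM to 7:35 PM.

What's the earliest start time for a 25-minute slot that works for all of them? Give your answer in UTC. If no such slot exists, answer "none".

12:10

Grace in UTC: 09:00-15:00, 16:50-21:10 (add 9h to convert from UTC-9).
Arjun in UTC: 10:15-10:35, 12:10-14:30, 16:25-20:20 (add 2h to convert from UTC-2).
Mateo in UTC: 12:00-14:20, 16:00-20:20 (add 9h to convert from UTC-9).
Sofia in UTC: 10:35-15:15, 15:50-21:35 (add 2h to convert from UTC-2).
Grace ∩ Arjun: 10:15-10:35, 12:10-14:30, 16:50-20:20.
Grace ∩ Arjun ∩ Mateo: 12:10-14:20, 16:50-20:20.
Grace ∩ Arjun ∩ Mateo ∩ Sofia: 12:10-14:20, 16:50-20:20.
The first common window of at least 25 minutes is 12:10-14:20, so the earliest start is 12:10.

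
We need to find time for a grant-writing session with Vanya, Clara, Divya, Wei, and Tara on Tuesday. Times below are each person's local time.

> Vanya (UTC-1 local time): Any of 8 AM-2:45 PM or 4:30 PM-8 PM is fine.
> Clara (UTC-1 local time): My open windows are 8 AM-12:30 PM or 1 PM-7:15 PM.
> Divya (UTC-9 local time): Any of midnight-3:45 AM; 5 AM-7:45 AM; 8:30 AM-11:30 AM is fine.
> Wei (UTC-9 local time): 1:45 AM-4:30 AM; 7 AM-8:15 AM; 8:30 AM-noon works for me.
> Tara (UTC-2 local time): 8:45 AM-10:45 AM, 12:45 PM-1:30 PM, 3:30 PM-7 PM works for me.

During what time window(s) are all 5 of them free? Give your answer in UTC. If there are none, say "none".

Vanya in UTC: 09:00-15:45, 17:30-21:00 (add 1h to convert from UTC-1).
Clara in UTC: 09:00-13:30, 14:00-20:15 (add 1h to convert from UTC-1).
Divya in UTC: 09:00-12:45, 14:00-16:45, 17:30-20:30 (add 9h to convert from UTC-9).
Wei in UTC: 10:45-13:30, 16:00-17:15, 17:30-21:00 (add 9h to convert from UTC-9).
Tara in UTC: 10:45-12:45, 14:45-15:30, 17:30-21:00 (add 2h to convert from UTC-2).
Vanya ∩ Clara: 09:00-13:30, 14:00-15:45, 17:30-20:15.
Vanya ∩ Clara ∩ Divya: 09:00-12:45, 14:00-15:45, 17:30-20:15.
Vanya ∩ Clara ∩ Divya ∩ Wei: 10:45-12:45, 17:30-20:15.
Vanya ∩ Clara ∩ Divya ∩ Wei ∩ Tara: 10:45-12:45, 17:30-20:15.

10:45-12:45, 17:30-20:15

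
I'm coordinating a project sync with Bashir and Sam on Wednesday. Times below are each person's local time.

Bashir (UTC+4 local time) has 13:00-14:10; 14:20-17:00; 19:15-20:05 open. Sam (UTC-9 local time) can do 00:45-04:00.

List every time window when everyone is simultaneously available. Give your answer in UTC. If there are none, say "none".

09:45-10:10, 10:20-13:00

Bashir in UTC: 09:00-10:10, 10:20-13:00, 15:15-16:05 (subtract 4h to convert from UTC+4).
Sam in UTC: 09:45-13:00 (add 9h to convert from UTC-9).
Bashir ∩ Sam: 09:45-10:10, 10:20-13:00.
Those are the intersection windows.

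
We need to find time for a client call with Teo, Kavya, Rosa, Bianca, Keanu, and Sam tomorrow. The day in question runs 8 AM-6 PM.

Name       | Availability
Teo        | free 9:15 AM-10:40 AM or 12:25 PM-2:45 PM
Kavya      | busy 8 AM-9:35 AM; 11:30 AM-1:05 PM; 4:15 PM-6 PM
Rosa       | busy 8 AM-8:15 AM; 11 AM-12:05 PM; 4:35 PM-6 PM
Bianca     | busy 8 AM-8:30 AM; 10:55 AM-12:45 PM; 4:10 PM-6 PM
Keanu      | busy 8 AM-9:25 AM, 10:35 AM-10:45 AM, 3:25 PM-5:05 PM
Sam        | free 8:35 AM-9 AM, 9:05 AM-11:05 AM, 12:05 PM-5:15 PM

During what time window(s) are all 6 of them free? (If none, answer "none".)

09:35-10:35, 13:05-14:45

Teo free: 09:15-10:40, 12:25-14:45.
Kavya free: 09:35-11:30, 13:05-16:15 (invert busy blocks within the working day).
Rosa free: 08:15-11:00, 12:05-16:35 (invert busy blocks within the working day).
Bianca free: 08:30-10:55, 12:45-16:10 (invert busy blocks within the working day).
Keanu free: 09:25-10:35, 10:45-15:25, 17:05-18:00 (invert busy blocks within the working day).
Sam free: 08:35-09:00, 09:05-11:05, 12:05-17:15.
Teo ∩ Kavya: 09:35-10:40, 13:05-14:45.
Teo ∩ Kavya ∩ Rosa: 09:35-10:40, 13:05-14:45.
Teo ∩ Kavya ∩ Rosa ∩ Bianca: 09:35-10:40, 13:05-14:45.
Teo ∩ Kavya ∩ Rosa ∩ Bianca ∩ Keanu: 09:35-10:35, 13:05-14:45.
Teo ∩ Kavya ∩ Rosa ∩ Bianca ∩ Keanu ∩ Sam: 09:35-10:35, 13:05-14:45.
Those are the intersection windows.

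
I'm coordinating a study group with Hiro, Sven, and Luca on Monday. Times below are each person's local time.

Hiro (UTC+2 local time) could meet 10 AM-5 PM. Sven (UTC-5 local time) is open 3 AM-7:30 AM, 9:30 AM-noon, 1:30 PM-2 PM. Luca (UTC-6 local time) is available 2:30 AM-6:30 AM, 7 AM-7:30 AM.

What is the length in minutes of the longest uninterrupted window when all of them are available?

240

Hiro in UTC: 08:00-15:00 (subtract 2h to convert from UTC+2).
Sven in UTC: 08:00-12:30, 14:30-17:00, 18:30-19:00 (add 5h to convert from UTC-5).
Luca in UTC: 08:30-12:30, 13:00-13:30 (add 6h to convert from UTC-6).
Hiro ∩ Sven: 08:00-12:30, 14:30-15:00.
Hiro ∩ Sven ∩ Luca: 08:30-12:30.
The longest is 08:30-12:30 at 240 minutes.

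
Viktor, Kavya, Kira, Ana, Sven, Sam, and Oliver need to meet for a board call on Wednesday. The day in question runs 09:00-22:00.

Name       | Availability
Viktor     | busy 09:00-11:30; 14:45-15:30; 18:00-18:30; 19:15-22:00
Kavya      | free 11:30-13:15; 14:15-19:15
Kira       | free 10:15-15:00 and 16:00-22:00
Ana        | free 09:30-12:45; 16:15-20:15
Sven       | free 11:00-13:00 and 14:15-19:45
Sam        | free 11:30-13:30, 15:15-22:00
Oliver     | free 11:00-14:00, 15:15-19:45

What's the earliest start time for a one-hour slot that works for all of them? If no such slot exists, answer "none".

Viktor free: 11:30-14:45, 15:30-18:00, 18:30-19:15 (invert busy blocks within the working day).
Kavya free: 11:30-13:15, 14:15-19:15.
Kira free: 10:15-15:00, 16:00-22:00.
Ana free: 09:30-12:45, 16:15-20:15.
Sven free: 11:00-13:00, 14:15-19:45.
Sam free: 11:30-13:30, 15:15-22:00.
Oliver free: 11:00-14:00, 15:15-19:45.
Viktor ∩ Kavya: 11:30-13:15, 14:15-14:45, 15:30-18:00, 18:30-19:15.
Viktor ∩ Kavya ∩ Kira: 11:30-13:15, 14:15-14:45, 16:00-18:00, 18:30-19:15.
Viktor ∩ Kavya ∩ Kira ∩ Ana: 11:30-12:45, 16:15-18:00, 18:30-19:15.
Viktor ∩ Kavya ∩ Kira ∩ Ana ∩ Sven: 11:30-12:45, 16:15-18:00, 18:30-19:15.
Viktor ∩ Kavya ∩ Kira ∩ Ana ∩ Sven ∩ Sam: 11:30-12:45, 16:15-18:00, 18:30-19:15.
Viktor ∩ Kavya ∩ Kira ∩ Ana ∩ Sven ∩ Sam ∩ Oliver: 11:30-12:45, 16:15-18:00, 18:30-19:15.
The first common window of at least 60 minutes is 11:30-12:45, so the earliest start is 11:30.

11:30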